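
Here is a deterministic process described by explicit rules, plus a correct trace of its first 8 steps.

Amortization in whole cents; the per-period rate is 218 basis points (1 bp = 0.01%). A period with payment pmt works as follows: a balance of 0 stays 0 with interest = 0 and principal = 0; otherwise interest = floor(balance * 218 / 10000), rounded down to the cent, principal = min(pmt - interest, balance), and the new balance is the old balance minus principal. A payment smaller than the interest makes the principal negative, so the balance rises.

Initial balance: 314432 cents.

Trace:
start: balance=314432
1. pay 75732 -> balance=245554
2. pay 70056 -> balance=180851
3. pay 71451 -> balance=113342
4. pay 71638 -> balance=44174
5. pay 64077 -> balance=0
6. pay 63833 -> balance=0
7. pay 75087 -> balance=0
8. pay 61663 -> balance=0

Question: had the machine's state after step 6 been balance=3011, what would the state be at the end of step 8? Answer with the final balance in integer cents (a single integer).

0

state after step 6 := balance=3011
7. pay 75087 -> balance=0
8. pay 61663 -> balance=0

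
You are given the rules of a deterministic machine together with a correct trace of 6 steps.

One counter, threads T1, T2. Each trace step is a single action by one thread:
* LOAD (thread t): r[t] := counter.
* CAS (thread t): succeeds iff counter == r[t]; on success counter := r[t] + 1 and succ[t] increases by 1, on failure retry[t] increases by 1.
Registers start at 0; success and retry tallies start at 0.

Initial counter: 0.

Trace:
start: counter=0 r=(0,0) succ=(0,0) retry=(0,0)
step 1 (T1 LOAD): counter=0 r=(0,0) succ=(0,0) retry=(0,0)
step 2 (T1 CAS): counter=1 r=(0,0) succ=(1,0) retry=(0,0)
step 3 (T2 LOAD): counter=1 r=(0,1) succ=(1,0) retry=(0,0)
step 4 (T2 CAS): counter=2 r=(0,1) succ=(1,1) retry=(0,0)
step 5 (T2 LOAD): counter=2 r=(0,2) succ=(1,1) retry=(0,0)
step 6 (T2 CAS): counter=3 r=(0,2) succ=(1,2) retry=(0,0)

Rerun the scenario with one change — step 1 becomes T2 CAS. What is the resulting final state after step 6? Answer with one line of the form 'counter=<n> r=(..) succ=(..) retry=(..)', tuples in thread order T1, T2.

(re-executing from step 1 with the substitution; state before step 1: counter=0 r=(0,0) succ=(0,0) retry=(0,0))
step 1 (T2 CAS): counter=1 r=(0,0) succ=(0,1) retry=(0,0)
step 2 (T1 CAS): counter=1 r=(0,0) succ=(0,1) retry=(1,0)
step 3 (T2 LOAD): counter=1 r=(0,1) succ=(0,1) retry=(1,0)
step 4 (T2 CAS): counter=2 r=(0,1) succ=(0,2) retry=(1,0)
step 5 (T2 LOAD): counter=2 r=(0,2) succ=(0,2) retry=(1,0)
step 6 (T2 CAS): counter=3 r=(0,2) succ=(0,3) retry=(1,0)

counter=3 r=(0,2) succ=(0,3) retry=(1,0)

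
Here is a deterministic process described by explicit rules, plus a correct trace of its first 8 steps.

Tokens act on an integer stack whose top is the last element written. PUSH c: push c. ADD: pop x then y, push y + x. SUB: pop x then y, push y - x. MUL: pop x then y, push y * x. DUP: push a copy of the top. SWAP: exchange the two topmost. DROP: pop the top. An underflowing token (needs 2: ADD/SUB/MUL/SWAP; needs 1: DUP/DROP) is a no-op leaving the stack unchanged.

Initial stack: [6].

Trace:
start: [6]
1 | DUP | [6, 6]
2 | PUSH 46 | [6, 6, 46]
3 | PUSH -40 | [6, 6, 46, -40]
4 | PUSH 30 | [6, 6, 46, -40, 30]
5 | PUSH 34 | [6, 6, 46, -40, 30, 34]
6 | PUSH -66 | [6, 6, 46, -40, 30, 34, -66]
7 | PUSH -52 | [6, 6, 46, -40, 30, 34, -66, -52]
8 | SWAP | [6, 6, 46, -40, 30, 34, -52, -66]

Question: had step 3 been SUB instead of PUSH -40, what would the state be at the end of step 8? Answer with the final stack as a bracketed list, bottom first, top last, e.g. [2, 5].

(re-executing from step 3 with the substitution; state before step 3: [6, 6, 46])
3 | SUB | [6, -40]
4 | PUSH 30 | [6, -40, 30]
5 | PUSH 34 | [6, -40, 30, 34]
6 | PUSH -66 | [6, -40, 30, 34, -66]
7 | PUSH -52 | [6, -40, 30, 34, -66, -52]
8 | SWAP | [6, -40, 30, 34, -52, -66]

[6, -40, 30, 34, -52, -66]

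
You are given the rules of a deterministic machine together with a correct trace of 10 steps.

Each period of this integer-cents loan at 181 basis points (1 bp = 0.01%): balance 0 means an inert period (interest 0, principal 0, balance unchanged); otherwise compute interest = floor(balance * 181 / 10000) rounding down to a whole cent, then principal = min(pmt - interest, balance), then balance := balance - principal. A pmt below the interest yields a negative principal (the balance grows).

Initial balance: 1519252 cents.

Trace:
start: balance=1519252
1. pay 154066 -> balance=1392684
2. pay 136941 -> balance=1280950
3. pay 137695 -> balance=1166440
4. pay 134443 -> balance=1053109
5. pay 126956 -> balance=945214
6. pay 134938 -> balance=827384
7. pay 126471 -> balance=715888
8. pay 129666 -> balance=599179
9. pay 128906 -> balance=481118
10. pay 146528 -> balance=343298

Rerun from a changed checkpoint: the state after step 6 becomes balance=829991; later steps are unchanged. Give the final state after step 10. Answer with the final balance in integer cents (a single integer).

state after step 6 := balance=829991
7. pay 126471 -> balance=718542
8. pay 129666 -> balance=601881
9. pay 128906 -> balance=483869
10. pay 146528 -> balance=346099

346099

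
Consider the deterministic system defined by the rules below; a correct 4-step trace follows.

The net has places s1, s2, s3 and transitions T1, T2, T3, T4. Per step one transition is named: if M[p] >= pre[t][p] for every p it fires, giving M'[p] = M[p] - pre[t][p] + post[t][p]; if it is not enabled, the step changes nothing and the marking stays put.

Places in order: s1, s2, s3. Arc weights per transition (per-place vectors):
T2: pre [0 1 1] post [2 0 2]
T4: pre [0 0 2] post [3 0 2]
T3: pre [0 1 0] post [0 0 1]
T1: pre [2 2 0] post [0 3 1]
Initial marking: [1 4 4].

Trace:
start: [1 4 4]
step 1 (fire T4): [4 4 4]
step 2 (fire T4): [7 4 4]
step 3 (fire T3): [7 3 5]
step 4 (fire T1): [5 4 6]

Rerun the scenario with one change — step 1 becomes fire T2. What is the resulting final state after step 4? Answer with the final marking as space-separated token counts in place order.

(re-executing from step 1 with the substitution; state before step 1: [1 4 4])
step 1 (fire T2): [3 3 5]
step 2 (fire T4): [6 3 5]
step 3 (fire T3): [6 2 6]
step 4 (fire T1): [4 3 7]

4 3 7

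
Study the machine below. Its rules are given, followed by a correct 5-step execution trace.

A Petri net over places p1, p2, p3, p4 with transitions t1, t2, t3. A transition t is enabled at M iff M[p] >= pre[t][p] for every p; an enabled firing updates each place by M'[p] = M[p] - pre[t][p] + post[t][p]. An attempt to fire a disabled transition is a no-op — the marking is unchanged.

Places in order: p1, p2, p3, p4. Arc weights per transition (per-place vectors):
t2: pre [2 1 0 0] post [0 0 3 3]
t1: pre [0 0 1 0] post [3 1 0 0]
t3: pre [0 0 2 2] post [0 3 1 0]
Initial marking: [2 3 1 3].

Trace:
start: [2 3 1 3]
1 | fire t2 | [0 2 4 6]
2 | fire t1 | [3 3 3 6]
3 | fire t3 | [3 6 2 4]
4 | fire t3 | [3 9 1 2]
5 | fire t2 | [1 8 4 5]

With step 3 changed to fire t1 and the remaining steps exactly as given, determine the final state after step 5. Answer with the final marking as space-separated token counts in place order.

(re-executing from step 3 with the substitution; state before step 3: [3 3 3 6])
3 | fire t1 | [6 4 2 6]
4 | fire t3 | [6 7 1 4]
5 | fire t2 | [4 6 4 7]

4 6 4 7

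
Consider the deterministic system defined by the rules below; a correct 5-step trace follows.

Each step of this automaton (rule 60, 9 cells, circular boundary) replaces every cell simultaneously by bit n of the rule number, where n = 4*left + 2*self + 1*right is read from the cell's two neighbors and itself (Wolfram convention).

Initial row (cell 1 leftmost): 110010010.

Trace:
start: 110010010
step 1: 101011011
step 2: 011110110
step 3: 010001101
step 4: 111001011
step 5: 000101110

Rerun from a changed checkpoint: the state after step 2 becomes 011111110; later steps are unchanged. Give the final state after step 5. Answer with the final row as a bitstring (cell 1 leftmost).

state after step 2 := 011111110
step 3: 010000001
step 4: 111000001
step 5: 000100001

000100001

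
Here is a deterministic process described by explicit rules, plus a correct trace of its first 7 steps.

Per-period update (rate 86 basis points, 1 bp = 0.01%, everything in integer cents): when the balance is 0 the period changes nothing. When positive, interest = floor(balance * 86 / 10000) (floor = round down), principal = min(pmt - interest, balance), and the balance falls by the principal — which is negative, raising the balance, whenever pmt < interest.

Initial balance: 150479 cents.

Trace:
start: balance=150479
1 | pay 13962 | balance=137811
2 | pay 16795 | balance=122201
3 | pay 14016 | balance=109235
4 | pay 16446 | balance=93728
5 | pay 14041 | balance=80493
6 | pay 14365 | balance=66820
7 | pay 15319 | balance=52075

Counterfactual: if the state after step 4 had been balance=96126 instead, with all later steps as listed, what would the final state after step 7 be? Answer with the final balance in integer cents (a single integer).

state after step 4 := balance=96126
5 | pay 14041 | balance=82911
6 | pay 14365 | balance=69259
7 | pay 15319 | balance=54535

54535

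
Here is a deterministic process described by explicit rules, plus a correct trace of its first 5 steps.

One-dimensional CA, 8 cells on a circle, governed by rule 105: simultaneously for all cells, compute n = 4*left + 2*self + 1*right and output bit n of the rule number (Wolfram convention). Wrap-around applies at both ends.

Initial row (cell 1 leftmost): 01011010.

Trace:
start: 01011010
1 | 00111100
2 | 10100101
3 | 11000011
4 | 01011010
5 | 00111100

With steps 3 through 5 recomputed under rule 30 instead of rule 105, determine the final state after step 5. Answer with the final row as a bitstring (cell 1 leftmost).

(re-executing steps 3..5 under rule 30; state before step 3: 10100101)
3 | 00111101
4 | 11100001
5 | 00010011

00010011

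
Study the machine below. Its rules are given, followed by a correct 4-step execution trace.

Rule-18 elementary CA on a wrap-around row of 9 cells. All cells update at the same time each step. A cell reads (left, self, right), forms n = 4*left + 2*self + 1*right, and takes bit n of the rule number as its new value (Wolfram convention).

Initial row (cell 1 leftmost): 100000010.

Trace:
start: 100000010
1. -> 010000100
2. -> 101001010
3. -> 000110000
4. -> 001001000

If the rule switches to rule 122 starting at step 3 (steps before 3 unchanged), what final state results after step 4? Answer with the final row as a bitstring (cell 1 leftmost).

(re-executing steps 3..4 under rule 122; state before step 3: 101001010)
3. -> 010110101
4. -> 101111010

101111010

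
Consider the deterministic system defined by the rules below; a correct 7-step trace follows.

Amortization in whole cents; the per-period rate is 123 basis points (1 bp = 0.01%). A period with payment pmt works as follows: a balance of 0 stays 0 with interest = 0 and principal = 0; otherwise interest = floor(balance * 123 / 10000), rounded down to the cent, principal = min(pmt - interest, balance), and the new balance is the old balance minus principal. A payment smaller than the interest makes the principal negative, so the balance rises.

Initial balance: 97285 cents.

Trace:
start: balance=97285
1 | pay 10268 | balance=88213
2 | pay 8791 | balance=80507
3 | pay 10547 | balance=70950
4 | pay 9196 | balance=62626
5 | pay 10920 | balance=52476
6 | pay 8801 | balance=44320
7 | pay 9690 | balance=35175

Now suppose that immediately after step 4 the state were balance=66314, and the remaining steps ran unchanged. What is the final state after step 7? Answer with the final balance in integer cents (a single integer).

39000

state after step 4 := balance=66314
5 | pay 10920 | balance=56209
6 | pay 8801 | balance=48099
7 | pay 9690 | balance=39000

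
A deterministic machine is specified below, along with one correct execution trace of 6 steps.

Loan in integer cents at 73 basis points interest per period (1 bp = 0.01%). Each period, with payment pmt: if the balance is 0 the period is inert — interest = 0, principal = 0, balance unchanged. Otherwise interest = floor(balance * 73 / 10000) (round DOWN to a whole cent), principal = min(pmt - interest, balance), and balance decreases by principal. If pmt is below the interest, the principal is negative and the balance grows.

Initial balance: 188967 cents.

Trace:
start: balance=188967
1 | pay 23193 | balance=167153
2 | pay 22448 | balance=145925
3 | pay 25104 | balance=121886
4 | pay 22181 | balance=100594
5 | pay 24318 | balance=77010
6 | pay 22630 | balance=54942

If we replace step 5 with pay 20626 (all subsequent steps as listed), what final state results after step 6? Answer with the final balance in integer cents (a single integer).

(re-executing from step 5 with the substitution; state before step 5: balance=100594)
5 | pay 20626 | balance=80702
6 | pay 22630 | balance=58661

58661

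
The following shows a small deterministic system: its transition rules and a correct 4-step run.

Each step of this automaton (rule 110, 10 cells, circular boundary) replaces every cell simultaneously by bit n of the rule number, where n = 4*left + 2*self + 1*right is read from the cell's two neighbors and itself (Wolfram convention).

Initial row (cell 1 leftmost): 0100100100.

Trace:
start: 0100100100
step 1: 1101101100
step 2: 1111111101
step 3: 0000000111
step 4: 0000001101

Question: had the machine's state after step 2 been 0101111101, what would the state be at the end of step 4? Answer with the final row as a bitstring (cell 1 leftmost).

0001001100

state after step 2 := 0101111101
step 3: 1111000111
step 4: 0001001100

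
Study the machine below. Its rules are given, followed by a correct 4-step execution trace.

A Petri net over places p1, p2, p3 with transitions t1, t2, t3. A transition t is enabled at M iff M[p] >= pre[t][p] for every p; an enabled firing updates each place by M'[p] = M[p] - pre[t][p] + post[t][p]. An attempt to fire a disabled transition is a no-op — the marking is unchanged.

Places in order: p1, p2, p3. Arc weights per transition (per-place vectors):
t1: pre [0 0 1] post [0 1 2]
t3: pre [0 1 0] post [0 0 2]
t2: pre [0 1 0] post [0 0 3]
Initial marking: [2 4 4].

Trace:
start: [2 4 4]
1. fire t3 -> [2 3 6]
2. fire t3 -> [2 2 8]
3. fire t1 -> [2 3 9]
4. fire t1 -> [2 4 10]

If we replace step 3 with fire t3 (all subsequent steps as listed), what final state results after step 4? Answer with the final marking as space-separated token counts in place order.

(re-executing from step 3 with the substitution; state before step 3: [2 2 8])
3. fire t3 -> [2 1 10]
4. fire t1 -> [2 2 11]

2 2 11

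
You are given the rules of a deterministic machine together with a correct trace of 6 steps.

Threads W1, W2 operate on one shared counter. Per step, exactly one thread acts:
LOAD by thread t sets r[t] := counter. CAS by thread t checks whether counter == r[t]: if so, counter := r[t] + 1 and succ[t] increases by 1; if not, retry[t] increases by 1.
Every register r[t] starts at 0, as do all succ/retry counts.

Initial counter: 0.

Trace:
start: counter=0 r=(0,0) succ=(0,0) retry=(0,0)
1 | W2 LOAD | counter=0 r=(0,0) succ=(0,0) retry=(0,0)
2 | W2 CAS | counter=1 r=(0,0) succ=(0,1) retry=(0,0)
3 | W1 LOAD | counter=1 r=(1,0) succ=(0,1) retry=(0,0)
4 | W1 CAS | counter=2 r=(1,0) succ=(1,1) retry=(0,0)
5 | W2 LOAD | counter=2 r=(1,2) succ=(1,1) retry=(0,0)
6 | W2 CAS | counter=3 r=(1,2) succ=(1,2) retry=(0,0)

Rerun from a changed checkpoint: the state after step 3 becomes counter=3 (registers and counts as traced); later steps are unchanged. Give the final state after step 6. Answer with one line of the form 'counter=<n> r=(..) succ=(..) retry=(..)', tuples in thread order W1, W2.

counter=4 r=(1,3) succ=(0,2) retry=(1,0)

state after step 3 := counter=3 r=(1,0) succ=(0,1) retry=(0,0)
4 | W1 CAS | counter=3 r=(1,0) succ=(0,1) retry=(1,0)
5 | W2 LOAD | counter=3 r=(1,3) succ=(0,1) retry=(1,0)
6 | W2 CAS | counter=4 r=(1,3) succ=(0,2) retry=(1,0)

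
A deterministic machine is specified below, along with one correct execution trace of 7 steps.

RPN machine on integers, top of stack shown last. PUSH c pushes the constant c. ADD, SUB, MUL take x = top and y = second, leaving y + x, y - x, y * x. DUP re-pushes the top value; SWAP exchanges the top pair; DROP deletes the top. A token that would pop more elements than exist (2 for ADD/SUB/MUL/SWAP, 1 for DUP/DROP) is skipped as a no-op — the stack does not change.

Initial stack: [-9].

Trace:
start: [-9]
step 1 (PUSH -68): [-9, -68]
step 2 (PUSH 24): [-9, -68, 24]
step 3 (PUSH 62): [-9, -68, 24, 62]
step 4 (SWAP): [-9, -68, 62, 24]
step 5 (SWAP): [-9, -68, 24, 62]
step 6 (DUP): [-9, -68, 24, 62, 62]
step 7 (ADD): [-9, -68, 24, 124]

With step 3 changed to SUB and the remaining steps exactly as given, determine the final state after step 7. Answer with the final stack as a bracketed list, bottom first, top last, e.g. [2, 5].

(re-executing from step 3 with the substitution; state before step 3: [-9, -68, 24])
step 3 (SUB): [-9, -92]
step 4 (SWAP): [-92, -9]
step 5 (SWAP): [-9, -92]
step 6 (DUP): [-9, -92, -92]
step 7 (ADD): [-9, -184]

[-9, -184]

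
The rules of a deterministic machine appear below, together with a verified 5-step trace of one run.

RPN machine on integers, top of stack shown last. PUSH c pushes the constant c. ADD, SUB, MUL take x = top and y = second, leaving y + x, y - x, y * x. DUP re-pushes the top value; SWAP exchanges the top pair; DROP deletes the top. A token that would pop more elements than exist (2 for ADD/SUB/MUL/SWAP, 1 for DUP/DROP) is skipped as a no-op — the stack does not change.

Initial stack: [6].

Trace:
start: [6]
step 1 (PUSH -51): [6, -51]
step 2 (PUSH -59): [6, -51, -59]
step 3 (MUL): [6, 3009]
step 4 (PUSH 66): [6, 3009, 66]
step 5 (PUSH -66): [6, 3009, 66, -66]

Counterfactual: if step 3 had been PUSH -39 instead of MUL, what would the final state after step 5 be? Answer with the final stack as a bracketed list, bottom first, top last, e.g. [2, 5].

(re-executing from step 3 with the substitution; state before step 3: [6, -51, -59])
step 3 (PUSH -39): [6, -51, -59, -39]
step 4 (PUSH 66): [6, -51, -59, -39, 66]
step 5 (PUSH -66): [6, -51, -59, -39, 66, -66]

[6, -51, -59, -39, 66, -66]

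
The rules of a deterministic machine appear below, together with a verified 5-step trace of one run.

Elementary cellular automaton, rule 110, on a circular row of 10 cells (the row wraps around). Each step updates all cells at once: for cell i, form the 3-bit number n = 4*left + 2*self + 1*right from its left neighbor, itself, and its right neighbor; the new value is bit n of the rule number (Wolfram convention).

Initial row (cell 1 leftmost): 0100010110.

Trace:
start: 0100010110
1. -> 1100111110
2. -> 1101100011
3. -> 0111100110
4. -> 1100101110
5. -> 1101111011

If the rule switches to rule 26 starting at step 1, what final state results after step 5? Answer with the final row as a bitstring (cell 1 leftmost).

(re-executing steps 1..5 under rule 26; state before step 1: 0100010110)
1. -> 1010100101
2. -> 0000011001
3. -> 1000110110
4. -> 0101100100
5. -> 1001011010

1001011010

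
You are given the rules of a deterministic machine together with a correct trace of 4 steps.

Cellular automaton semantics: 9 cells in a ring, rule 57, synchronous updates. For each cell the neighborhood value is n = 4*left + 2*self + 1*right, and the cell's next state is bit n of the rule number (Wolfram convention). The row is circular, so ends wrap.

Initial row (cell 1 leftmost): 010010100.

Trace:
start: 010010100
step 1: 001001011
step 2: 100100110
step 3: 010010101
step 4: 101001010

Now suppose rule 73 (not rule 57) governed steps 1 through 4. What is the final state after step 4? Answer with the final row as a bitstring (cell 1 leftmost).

000110000

(re-executing steps 1..4 under rule 73; state before step 1: 010010100)
step 1: 000000001
step 2: 011111100
step 3: 010000101
step 4: 000110000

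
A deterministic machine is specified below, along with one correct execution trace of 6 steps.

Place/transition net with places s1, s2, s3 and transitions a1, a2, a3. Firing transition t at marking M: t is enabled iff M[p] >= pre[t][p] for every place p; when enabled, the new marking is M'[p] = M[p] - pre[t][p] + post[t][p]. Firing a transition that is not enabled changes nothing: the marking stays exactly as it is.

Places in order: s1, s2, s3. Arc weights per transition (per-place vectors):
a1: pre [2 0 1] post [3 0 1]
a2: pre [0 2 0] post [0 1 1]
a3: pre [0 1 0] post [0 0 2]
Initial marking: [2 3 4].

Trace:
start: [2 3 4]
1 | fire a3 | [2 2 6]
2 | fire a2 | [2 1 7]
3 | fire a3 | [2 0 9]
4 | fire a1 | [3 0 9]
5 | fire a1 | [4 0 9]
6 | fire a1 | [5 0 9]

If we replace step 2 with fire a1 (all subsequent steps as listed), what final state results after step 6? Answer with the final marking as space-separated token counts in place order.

(re-executing from step 2 with the substitution; state before step 2: [2 2 6])
2 | fire a1 | [3 2 6]
3 | fire a3 | [3 1 8]
4 | fire a1 | [4 1 8]
5 | fire a1 | [5 1 8]
6 | fire a1 | [6 1 8]

6 1 8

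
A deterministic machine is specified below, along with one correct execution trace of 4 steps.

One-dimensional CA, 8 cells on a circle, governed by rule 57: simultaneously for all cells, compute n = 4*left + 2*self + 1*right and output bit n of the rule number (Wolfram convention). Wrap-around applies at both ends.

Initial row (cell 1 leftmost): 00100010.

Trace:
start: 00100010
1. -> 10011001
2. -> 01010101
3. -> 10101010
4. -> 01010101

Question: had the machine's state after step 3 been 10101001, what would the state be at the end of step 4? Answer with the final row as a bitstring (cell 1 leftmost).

state after step 3 := 10101001
4. -> 01010101

01010101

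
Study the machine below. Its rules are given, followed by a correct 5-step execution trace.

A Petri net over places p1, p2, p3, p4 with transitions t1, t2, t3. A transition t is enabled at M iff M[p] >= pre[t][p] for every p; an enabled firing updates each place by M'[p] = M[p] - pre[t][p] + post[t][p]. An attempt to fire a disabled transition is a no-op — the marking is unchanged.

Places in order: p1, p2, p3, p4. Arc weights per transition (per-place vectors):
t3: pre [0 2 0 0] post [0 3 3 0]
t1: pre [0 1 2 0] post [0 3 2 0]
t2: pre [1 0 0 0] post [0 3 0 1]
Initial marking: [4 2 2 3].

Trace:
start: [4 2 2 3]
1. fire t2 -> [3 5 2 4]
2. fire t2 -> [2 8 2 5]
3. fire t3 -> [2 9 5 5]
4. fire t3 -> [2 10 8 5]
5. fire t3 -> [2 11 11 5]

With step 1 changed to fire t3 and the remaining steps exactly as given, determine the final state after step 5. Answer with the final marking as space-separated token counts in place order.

3 9 14 4

(re-executing from step 1 with the substitution; state before step 1: [4 2 2 3])
1. fire t3 -> [4 3 5 3]
2. fire t2 -> [3 6 5 4]
3. fire t3 -> [3 7 8 4]
4. fire t3 -> [3 8 11 4]
5. fire t3 -> [3 9 14 4]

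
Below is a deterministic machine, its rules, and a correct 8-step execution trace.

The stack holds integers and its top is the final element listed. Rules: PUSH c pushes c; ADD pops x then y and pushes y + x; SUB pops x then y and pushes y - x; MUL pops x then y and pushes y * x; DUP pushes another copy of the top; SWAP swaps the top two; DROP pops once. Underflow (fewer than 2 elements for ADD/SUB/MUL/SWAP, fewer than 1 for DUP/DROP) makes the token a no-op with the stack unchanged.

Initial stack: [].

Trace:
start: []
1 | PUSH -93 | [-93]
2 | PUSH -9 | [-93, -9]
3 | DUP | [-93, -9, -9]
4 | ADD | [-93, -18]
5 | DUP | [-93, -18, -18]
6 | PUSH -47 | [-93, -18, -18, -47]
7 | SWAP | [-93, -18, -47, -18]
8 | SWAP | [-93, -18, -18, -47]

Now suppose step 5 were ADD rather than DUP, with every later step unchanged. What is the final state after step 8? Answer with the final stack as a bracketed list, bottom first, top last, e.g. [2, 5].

[-111, -47]

(re-executing from step 5 with the substitution; state before step 5: [-93, -18])
5 | ADD | [-111]
6 | PUSH -47 | [-111, -47]
7 | SWAP | [-47, -111]
8 | SWAP | [-111, -47]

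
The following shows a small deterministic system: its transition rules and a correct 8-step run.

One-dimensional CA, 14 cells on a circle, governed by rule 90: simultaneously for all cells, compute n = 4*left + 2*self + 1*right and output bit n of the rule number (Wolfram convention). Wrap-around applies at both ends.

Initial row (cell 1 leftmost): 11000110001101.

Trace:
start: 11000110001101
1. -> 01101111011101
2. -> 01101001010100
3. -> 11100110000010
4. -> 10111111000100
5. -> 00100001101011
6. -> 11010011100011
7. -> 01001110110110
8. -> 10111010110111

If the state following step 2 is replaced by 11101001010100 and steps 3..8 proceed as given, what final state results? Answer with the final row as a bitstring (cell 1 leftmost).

state after step 2 := 11101001010100
3. -> 10100110000011
4. -> 10011111000110
5. -> 01110001101110
6. -> 11011011101011
7. -> 01011010100010
8. -> 10011000010101

10011000010101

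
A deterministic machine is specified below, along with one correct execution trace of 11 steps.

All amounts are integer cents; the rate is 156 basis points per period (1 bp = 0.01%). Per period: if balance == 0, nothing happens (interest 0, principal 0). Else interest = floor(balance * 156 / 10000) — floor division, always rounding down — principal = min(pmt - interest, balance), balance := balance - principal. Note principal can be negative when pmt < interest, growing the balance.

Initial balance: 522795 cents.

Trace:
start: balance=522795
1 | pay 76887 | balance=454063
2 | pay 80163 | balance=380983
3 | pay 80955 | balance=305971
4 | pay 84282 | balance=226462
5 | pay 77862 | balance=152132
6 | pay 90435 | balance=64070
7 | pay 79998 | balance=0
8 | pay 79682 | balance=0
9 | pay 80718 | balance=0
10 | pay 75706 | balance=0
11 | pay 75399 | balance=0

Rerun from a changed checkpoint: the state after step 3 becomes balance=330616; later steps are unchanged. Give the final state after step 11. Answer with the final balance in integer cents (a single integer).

0

state after step 3 := balance=330616
4 | pay 84282 | balance=251491
5 | pay 77862 | balance=177552
6 | pay 90435 | balance=89886
7 | pay 79998 | balance=11290
8 | pay 79682 | balance=0
9 | pay 80718 | balance=0
10 | pay 75706 | balance=0
11 | pay 75399 | balance=0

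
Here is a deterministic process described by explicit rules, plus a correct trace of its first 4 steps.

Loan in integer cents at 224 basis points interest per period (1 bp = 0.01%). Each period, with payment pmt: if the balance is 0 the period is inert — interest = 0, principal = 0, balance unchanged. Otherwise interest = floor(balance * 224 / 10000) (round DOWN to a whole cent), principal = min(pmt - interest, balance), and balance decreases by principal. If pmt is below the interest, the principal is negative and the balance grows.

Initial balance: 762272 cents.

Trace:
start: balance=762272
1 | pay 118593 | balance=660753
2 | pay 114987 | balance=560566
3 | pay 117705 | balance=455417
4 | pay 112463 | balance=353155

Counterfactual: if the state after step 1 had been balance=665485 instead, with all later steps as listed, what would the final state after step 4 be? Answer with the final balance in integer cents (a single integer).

state after step 1 := balance=665485
2 | pay 114987 | balance=565404
3 | pay 117705 | balance=460364
4 | pay 112463 | balance=358213

358213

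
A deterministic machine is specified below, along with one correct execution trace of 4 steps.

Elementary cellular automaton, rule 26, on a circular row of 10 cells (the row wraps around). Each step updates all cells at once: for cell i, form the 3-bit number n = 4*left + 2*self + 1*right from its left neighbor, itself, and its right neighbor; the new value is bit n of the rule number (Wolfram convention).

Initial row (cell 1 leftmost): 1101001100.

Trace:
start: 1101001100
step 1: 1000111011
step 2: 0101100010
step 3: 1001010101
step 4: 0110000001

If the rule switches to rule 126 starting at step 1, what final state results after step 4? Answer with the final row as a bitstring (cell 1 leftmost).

0000000000

(re-executing steps 1..4 under rule 126; state before step 1: 1101001100)
step 1: 1111111111
step 2: 0000000000
step 3: 0000000000
step 4: 0000000000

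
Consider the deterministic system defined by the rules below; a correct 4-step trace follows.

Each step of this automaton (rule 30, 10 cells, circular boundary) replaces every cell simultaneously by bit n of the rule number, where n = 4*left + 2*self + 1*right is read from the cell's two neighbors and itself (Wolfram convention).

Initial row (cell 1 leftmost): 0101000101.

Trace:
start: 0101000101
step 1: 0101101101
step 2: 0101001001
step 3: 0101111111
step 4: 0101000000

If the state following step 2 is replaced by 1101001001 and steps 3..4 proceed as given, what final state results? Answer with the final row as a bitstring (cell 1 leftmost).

1011000000

state after step 2 := 1101001001
step 3: 0001111111
step 4: 1011000000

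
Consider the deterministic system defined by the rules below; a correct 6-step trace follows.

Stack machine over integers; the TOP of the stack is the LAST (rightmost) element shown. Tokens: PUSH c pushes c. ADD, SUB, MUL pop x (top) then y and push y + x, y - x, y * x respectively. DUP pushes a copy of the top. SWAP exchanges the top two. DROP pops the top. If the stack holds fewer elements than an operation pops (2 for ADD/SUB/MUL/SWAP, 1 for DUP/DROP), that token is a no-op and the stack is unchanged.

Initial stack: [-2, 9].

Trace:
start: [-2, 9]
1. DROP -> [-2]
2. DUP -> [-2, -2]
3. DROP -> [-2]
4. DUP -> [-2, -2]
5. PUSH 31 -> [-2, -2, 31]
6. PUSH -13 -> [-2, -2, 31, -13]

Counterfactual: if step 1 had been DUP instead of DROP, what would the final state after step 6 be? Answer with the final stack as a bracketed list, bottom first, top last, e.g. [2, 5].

[-2, 9, 9, 9, 31, -13]

(re-executing from step 1 with the substitution; state before step 1: [-2, 9])
1. DUP -> [-2, 9, 9]
2. DUP -> [-2, 9, 9, 9]
3. DROP -> [-2, 9, 9]
4. DUP -> [-2, 9, 9, 9]
5. PUSH 31 -> [-2, 9, 9, 9, 31]
6. PUSH -13 -> [-2, 9, 9, 9, 31, -13]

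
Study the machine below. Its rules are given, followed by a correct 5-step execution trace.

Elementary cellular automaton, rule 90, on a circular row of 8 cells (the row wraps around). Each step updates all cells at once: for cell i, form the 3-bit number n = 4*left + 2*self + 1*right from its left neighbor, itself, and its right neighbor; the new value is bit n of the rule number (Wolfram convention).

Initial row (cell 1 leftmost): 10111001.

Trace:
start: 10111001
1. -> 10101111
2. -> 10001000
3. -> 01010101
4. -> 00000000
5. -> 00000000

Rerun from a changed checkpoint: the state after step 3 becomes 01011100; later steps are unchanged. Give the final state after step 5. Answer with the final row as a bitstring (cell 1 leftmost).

state after step 3 := 01011100
4. -> 10010110
5. -> 01100110

01100110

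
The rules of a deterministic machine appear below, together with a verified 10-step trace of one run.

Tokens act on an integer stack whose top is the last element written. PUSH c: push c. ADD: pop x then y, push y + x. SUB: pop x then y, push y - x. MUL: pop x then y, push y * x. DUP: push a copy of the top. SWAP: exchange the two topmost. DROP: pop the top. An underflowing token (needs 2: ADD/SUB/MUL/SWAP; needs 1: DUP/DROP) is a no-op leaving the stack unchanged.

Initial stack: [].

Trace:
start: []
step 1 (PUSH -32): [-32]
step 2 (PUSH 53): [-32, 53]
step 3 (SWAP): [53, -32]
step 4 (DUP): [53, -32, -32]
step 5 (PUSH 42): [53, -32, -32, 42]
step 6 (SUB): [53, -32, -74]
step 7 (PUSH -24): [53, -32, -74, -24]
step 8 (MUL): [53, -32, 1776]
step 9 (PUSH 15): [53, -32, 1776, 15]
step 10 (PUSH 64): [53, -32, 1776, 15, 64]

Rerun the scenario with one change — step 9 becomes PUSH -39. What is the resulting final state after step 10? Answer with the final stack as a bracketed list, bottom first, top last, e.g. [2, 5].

(re-executing from step 9 with the substitution; state before step 9: [53, -32, 1776])
step 9 (PUSH -39): [53, -32, 1776, -39]
step 10 (PUSH 64): [53, -32, 1776, -39, 64]

[53, -32, 1776, -39, 64]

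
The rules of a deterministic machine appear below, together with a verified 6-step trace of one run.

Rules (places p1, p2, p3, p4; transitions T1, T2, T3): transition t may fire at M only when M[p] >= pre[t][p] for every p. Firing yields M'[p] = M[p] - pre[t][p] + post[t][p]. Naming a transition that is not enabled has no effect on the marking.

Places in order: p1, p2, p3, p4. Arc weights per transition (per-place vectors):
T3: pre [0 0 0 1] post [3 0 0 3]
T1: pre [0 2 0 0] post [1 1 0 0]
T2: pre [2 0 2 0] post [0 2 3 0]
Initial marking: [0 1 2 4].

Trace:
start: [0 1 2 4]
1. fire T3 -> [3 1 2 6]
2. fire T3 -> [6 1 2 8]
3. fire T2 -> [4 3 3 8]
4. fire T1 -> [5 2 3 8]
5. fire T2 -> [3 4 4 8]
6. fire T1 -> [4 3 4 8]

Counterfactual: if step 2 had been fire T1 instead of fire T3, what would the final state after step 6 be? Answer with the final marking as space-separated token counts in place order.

(re-executing from step 2 with the substitution; state before step 2: [3 1 2 6])
2. fire T1 -> [3 1 2 6]
3. fire T2 -> [1 3 3 6]
4. fire T1 -> [2 2 3 6]
5. fire T2 -> [0 4 4 6]
6. fire T1 -> [1 3 4 6]

1 3 4 6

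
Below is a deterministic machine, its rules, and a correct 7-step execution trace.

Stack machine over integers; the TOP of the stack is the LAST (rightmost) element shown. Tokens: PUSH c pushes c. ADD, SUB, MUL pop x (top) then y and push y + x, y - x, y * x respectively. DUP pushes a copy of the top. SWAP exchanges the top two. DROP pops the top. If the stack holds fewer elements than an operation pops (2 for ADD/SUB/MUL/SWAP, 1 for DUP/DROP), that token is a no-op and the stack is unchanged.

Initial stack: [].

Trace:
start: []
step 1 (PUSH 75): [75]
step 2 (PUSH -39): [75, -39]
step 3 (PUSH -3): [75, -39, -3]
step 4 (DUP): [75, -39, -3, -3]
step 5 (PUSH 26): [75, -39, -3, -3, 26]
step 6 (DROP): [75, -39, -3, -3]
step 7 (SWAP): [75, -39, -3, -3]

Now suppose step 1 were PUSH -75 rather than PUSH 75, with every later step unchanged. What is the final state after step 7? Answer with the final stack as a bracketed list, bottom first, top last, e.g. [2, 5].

[-75, -39, -3, -3]

(re-executing from step 1 with the substitution; state before step 1: [])
step 1 (PUSH -75): [-75]
step 2 (PUSH -39): [-75, -39]
step 3 (PUSH -3): [-75, -39, -3]
step 4 (DUP): [-75, -39, -3, -3]
step 5 (PUSH 26): [-75, -39, -3, -3, 26]
step 6 (DROP): [-75, -39, -3, -3]
step 7 (SWAP): [-75, -39, -3, -3]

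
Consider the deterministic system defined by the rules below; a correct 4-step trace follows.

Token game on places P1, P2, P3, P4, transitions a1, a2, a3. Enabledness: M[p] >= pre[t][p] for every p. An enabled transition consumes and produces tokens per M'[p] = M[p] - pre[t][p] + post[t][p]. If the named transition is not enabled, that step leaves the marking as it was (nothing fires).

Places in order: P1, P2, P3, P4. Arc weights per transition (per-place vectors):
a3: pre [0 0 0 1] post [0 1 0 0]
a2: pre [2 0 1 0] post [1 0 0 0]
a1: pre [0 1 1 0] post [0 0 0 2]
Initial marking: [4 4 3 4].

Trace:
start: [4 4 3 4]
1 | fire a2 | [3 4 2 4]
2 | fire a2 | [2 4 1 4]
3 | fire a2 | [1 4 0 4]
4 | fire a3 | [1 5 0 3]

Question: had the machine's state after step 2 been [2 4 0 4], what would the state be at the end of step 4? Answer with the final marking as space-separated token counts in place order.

state after step 2 := [2 4 0 4]
3 | fire a2 | [2 4 0 4]
4 | fire a3 | [2 5 0 3]

2 5 0 3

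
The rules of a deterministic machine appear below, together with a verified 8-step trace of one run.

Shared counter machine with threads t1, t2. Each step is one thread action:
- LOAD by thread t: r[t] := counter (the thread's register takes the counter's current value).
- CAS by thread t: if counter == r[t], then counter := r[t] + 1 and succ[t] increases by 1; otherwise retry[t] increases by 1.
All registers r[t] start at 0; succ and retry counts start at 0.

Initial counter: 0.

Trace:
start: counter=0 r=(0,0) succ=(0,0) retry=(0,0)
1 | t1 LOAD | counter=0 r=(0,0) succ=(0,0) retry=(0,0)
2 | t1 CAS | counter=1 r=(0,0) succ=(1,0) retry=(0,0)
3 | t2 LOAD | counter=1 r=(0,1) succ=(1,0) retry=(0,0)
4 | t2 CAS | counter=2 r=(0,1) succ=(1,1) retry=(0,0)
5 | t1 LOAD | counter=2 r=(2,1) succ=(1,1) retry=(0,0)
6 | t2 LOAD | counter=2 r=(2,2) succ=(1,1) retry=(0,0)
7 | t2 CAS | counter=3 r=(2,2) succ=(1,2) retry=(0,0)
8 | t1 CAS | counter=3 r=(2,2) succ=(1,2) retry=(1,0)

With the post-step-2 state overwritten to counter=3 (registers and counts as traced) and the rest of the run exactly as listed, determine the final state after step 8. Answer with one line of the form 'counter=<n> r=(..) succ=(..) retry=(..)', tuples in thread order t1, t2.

state after step 2 := counter=3 r=(0,0) succ=(1,0) retry=(0,0)
3 | t2 LOAD | counter=3 r=(0,3) succ=(1,0) retry=(0,0)
4 | t2 CAS | counter=4 r=(0,3) succ=(1,1) retry=(0,0)
5 | t1 LOAD | counter=4 r=(4,3) succ=(1,1) retry=(0,0)
6 | t2 LOAD | counter=4 r=(4,4) succ=(1,1) retry=(0,0)
7 | t2 CAS | counter=5 r=(4,4) succ=(1,2) retry=(0,0)
8 | t1 CAS | counter=5 r=(4,4) succ=(1,2) retry=(1,0)

counter=5 r=(4,4) succ=(1,2) retry=(1,0)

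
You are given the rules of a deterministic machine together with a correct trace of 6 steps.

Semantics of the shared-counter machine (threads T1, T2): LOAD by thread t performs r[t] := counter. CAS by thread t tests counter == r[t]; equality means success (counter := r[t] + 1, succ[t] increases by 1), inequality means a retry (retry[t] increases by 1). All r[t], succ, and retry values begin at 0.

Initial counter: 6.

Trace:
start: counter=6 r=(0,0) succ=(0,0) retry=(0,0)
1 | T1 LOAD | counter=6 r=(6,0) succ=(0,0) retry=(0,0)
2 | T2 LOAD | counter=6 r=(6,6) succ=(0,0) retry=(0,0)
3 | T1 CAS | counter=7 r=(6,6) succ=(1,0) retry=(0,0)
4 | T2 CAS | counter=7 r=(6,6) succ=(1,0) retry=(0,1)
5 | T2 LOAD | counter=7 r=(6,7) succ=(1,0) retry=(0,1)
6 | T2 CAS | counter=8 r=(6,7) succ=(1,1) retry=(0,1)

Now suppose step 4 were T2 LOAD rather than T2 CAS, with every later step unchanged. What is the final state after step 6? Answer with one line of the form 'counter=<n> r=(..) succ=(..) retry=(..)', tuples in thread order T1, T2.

(re-executing from step 4 with the substitution; state before step 4: counter=7 r=(6,6) succ=(1,0) retry=(0,0))
4 | T2 LOAD | counter=7 r=(6,7) succ=(1,0) retry=(0,0)
5 | T2 LOAD | counter=7 r=(6,7) succ=(1,0) retry=(0,0)
6 | T2 CAS | counter=8 r=(6,7) succ=(1,1) retry=(0,0)

counter=8 r=(6,7) succ=(1,1) retry=(0,0)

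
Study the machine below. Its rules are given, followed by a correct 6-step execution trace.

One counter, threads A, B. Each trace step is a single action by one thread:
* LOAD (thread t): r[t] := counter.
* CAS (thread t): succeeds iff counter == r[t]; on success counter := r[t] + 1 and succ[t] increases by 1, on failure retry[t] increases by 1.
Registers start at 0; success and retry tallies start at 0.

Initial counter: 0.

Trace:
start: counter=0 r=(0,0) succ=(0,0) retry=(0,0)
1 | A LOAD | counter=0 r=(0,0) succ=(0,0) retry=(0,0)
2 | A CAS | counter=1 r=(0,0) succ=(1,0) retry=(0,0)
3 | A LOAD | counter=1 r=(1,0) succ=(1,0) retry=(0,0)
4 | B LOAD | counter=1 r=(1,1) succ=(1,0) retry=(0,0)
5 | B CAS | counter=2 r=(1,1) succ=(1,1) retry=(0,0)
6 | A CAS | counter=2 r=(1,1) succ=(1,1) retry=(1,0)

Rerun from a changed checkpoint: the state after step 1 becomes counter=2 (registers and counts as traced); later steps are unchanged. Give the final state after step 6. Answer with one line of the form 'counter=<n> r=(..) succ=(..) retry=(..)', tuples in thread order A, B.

state after step 1 := counter=2 r=(0,0) succ=(0,0) retry=(0,0)
2 | A CAS | counter=2 r=(0,0) succ=(0,0) retry=(1,0)
3 | A LOAD | counter=2 r=(2,0) succ=(0,0) retry=(1,0)
4 | B LOAD | counter=2 r=(2,2) succ=(0,0) retry=(1,0)
5 | B CAS | counter=3 r=(2,2) succ=(0,1) retry=(1,0)
6 | A CAS | counter=3 r=(2,2) succ=(0,1) retry=(2,0)

counter=3 r=(2,2) succ=(0,1) retry=(2,0)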